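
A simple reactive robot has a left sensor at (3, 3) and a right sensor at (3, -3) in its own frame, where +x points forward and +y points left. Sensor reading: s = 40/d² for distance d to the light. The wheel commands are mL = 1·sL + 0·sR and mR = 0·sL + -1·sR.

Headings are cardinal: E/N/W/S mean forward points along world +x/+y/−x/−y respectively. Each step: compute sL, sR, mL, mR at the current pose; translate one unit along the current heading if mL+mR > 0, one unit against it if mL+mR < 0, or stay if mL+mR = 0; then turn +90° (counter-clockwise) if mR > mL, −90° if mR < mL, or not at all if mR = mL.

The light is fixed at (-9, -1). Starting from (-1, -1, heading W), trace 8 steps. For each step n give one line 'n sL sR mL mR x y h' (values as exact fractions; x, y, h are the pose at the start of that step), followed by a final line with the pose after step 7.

0 20/17 20/17 20/17 -20/17 -1 -1 W
1 20/17 4/13 20/17 -4/13 -1 -1 N
2 40/137 8/25 40/137 -8/25 -1 0 E
3 5/13 2 5/13 -2 -2 0 S
4 40/17 40/41 40/17 -40/41 -2 1 W
5 20/17 20/53 20/17 -20/53 -3 1 N
6 40/117 40/81 40/117 -40/81 -3 2 E
7 5/8 10 5/8 -10 -4 2 S
final -4 3 W

n=0: pose=(-1,-1,W); sL=20/17, sR=20/17; mL=20/17, mR=-20/17; mL+mR=0 → advance +0; mR−mL=-40/17 → turn -1·90°
n=1: pose=(-1,-1,N); sL=20/17, sR=4/13; mL=20/17, mR=-4/13; mL+mR=192/221 → advance +1; mR−mL=-328/221 → turn -1·90°
n=2: pose=(-1,0,E); sL=40/137, sR=8/25; mL=40/137, mR=-8/25; mL+mR=-96/3425 → advance -1; mR−mL=-2096/3425 → turn -1·90°
n=3: pose=(-2,0,S); sL=5/13, sR=2; mL=5/13, mR=-2; mL+mR=-21/13 → advance -1; mR−mL=-31/13 → turn -1·90°
n=4: pose=(-2,1,W); sL=40/17, sR=40/41; mL=40/17, mR=-40/41; mL+mR=960/697 → advance +1; mR−mL=-2320/697 → turn -1·90°
n=5: pose=(-3,1,N); sL=20/17, sR=20/53; mL=20/17, mR=-20/53; mL+mR=720/901 → advance +1; mR−mL=-1400/901 → turn -1·90°
n=6: pose=(-3,2,E); sL=40/117, sR=40/81; mL=40/117, mR=-40/81; mL+mR=-160/1053 → advance -1; mR−mL=-880/1053 → turn -1·90°
n=7: pose=(-4,2,S); sL=5/8, sR=10; mL=5/8, mR=-10; mL+mR=-75/8 → advance -1; mR−mL=-85/8 → turn -1·90°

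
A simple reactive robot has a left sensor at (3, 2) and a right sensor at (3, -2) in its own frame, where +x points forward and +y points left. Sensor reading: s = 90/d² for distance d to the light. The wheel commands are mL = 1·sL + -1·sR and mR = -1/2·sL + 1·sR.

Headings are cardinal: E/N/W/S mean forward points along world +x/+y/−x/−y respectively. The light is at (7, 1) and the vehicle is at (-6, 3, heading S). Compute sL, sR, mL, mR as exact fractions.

45/61 45/113 2340/6893 405/13786

left sensor world pos  = (-4, 0); dL² = 122
right sensor world pos = (-8, 0); dR² = 226
sL = 90/122 = 45/61
sR = 90/226 = 45/113
mL = 1·sL + -1·sR = 2340/6893
mR = -1/2·sL + 1·sR = 405/13786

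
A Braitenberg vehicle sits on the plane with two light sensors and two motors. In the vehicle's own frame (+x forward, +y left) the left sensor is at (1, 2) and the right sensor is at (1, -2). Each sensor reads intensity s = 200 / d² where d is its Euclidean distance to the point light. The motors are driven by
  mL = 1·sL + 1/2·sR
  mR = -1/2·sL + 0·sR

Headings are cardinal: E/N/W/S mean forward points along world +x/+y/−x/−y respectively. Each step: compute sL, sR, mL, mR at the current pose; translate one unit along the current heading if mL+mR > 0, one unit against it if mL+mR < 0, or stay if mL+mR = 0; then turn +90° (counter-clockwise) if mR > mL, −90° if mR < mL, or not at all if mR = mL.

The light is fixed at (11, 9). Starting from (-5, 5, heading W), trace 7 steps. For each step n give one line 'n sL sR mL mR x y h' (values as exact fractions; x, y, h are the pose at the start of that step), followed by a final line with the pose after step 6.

n=0: pose=(-5,5,W); sL=8/13, sR=200/293; mL=3644/3809, mR=-4/13; mL+mR=2472/3809 → advance +1; mR−mL=-4816/3809 → turn -1·90°
n=1: pose=(-6,5,N); sL=20/37, sR=100/117; mL=4190/4329, mR=-10/37; mL+mR=3020/4329 → advance +1; mR−mL=-5360/4329 → turn -1·90°
n=2: pose=(-6,6,E); sL=200/257, sR=200/281; mL=81900/72217, mR=-100/257; mL+mR=53800/72217 → advance +1; mR−mL=-110000/72217 → turn -1·90°
n=3: pose=(-5,6,S); sL=50/53, sR=10/17; mL=1115/901, mR=-25/53; mL+mR=690/901 → advance +1; mR−mL=-1540/901 → turn -1·90°
n=4: pose=(-5,5,W); sL=8/13, sR=200/293; mL=3644/3809, mR=-4/13; mL+mR=2472/3809 → advance +1; mR−mL=-4816/3809 → turn -1·90°
n=5: pose=(-6,5,N); sL=20/37, sR=100/117; mL=4190/4329, mR=-10/37; mL+mR=3020/4329 → advance +1; mR−mL=-5360/4329 → turn -1·90°
n=6: pose=(-6,6,E); sL=200/257, sR=200/281; mL=81900/72217, mR=-100/257; mL+mR=53800/72217 → advance +1; mR−mL=-110000/72217 → turn -1·90°

0 8/13 200/293 3644/3809 -4/13 -5 5 W
1 20/37 100/117 4190/4329 -10/37 -6 5 N
2 200/257 200/281 81900/72217 -100/257 -6 6 E
3 50/53 10/17 1115/901 -25/53 -5 6 S
4 8/13 200/293 3644/3809 -4/13 -5 5 W
5 20/37 100/117 4190/4329 -10/37 -6 5 N
6 200/257 200/281 81900/72217 -100/257 -6 6 E
final -5 6 S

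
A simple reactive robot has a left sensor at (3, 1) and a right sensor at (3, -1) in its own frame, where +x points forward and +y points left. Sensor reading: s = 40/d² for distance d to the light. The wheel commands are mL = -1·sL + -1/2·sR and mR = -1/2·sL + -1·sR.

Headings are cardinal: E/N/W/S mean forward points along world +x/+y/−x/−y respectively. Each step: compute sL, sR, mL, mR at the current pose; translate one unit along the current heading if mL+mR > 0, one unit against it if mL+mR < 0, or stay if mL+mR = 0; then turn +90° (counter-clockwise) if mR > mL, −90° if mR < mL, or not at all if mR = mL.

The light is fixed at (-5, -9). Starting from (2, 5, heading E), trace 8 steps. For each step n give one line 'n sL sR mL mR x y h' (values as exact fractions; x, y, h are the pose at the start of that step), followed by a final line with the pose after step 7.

n=0: pose=(2,5,E); sL=8/65, sR=40/269; mL=-3452/17485, mR=-3676/17485; mL+mR=-7128/17485 → advance -1; mR−mL=-224/17485 → turn -1·90°
n=1: pose=(1,5,S); sL=4/17, sR=20/73; mL=-462/1241, mR=-486/1241; mL+mR=-948/1241 → advance -1; mR−mL=-24/1241 → turn -1·90°
n=2: pose=(1,6,W); sL=8/41, sR=8/53; mL=-588/2173, mR=-540/2173; mL+mR=-1128/2173 → advance -1; mR−mL=48/2173 → turn +1·90°
n=3: pose=(2,6,S); sL=5/26, sR=2/9; mL=-71/234, mR=-149/468; mL+mR=-97/156 → advance -1; mR−mL=-7/468 → turn -1·90°
n=4: pose=(2,7,W); sL=40/241, sR=8/61; mL=-3404/14701, mR=-3148/14701; mL+mR=-6552/14701 → advance -1; mR−mL=256/14701 → turn +1·90°
n=5: pose=(3,7,S); sL=4/25, sR=20/109; mL=-686/2725, mR=-718/2725; mL+mR=-1404/2725 → advance -1; mR−mL=-32/2725 → turn -1·90°
n=6: pose=(3,8,W); sL=40/281, sR=40/349; mL=-19580/98069, mR=-18220/98069; mL+mR=-37800/98069 → advance -1; mR−mL=1360/98069 → turn +1·90°
n=7: pose=(4,8,S); sL=5/37, sR=2/13; mL=-102/481, mR=-213/962; mL+mR=-417/962 → advance -1; mR−mL=-9/962 → turn -1·90°

0 8/65 40/269 -3452/17485 -3676/17485 2 5 E
1 4/17 20/73 -462/1241 -486/1241 1 5 S
2 8/41 8/53 -588/2173 -540/2173 1 6 W
3 5/26 2/9 -71/234 -149/468 2 6 S
4 40/241 8/61 -3404/14701 -3148/14701 2 7 W
5 4/25 20/109 -686/2725 -718/2725 3 7 S
6 40/281 40/349 -19580/98069 -18220/98069 3 8 W
7 5/37 2/13 -102/481 -213/962 4 8 S
final 4 9 W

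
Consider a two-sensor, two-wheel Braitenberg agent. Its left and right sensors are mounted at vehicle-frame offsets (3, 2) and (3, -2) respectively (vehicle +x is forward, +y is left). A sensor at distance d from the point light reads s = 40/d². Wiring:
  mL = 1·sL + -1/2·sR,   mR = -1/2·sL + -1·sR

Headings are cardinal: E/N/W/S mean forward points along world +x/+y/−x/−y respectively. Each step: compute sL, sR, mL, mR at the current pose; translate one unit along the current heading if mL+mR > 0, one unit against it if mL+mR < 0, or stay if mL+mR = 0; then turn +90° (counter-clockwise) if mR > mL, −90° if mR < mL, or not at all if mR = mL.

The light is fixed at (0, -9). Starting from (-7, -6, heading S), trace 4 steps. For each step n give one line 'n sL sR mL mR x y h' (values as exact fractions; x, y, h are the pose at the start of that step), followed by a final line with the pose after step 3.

0 8/5 40/81 548/405 -524/405 -7 -6 S
1 2/5 10/29 33/145 -79/145 -7 -7 W
2 40/89 40/41 -140/3649 -4380/3649 -6 -7 N
3 20/9 4 2/9 -46/9 -6 -8 E
final -7 -8 S

n=0: pose=(-7,-6,S); sL=8/5, sR=40/81; mL=548/405, mR=-524/405; mL+mR=8/135 → advance +1; mR−mL=-1072/405 → turn -1·90°
n=1: pose=(-7,-7,W); sL=2/5, sR=10/29; mL=33/145, mR=-79/145; mL+mR=-46/145 → advance -1; mR−mL=-112/145 → turn -1·90°
n=2: pose=(-6,-7,N); sL=40/89, sR=40/41; mL=-140/3649, mR=-4380/3649; mL+mR=-4520/3649 → advance -1; mR−mL=-4240/3649 → turn -1·90°
n=3: pose=(-6,-8,E); sL=20/9, sR=4; mL=2/9, mR=-46/9; mL+mR=-44/9 → advance -1; mR−mL=-16/3 → turn -1·90°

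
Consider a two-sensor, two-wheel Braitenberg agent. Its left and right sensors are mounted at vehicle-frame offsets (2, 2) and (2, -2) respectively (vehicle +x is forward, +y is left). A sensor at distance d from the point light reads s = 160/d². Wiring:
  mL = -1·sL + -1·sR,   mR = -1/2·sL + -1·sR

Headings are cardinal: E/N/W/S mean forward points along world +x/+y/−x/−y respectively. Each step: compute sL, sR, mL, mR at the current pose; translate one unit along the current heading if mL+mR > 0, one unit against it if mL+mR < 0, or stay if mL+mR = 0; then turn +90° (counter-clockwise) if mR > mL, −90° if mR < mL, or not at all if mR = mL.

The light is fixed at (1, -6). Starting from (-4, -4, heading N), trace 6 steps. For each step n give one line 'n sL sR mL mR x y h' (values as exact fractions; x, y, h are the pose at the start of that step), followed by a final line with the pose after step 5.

n=0: pose=(-4,-4,N); sL=32/13, sR=32/5; mL=-576/65, mR=-496/65; mL+mR=-1072/65 → advance -1; mR−mL=16/13 → turn +1·90°
n=1: pose=(-4,-5,W); sL=16/5, sR=80/29; mL=-864/145, mR=-632/145; mL+mR=-1496/145 → advance -1; mR−mL=8/5 → turn +1·90°
n=2: pose=(-3,-5,S); sL=32, sR=160/37; mL=-1344/37, mR=-752/37; mL+mR=-2096/37 → advance -1; mR−mL=16 → turn +1·90°
n=3: pose=(-3,-4,E); sL=8, sR=40; mL=-48, mR=-44; mL+mR=-92 → advance -1; mR−mL=4 → turn +1·90°
n=4: pose=(-4,-4,N); sL=32/13, sR=32/5; mL=-576/65, mR=-496/65; mL+mR=-1072/65 → advance -1; mR−mL=16/13 → turn +1·90°
n=5: pose=(-4,-5,W); sL=16/5, sR=80/29; mL=-864/145, mR=-632/145; mL+mR=-1496/145 → advance -1; mR−mL=8/5 → turn +1·90°

0 32/13 32/5 -576/65 -496/65 -4 -4 N
1 16/5 80/29 -864/145 -632/145 -4 -5 W
2 32 160/37 -1344/37 -752/37 -3 -5 S
3 8 40 -48 -44 -3 -4 E
4 32/13 32/5 -576/65 -496/65 -4 -4 N
5 16/5 80/29 -864/145 -632/145 -4 -5 W
final -3 -5 S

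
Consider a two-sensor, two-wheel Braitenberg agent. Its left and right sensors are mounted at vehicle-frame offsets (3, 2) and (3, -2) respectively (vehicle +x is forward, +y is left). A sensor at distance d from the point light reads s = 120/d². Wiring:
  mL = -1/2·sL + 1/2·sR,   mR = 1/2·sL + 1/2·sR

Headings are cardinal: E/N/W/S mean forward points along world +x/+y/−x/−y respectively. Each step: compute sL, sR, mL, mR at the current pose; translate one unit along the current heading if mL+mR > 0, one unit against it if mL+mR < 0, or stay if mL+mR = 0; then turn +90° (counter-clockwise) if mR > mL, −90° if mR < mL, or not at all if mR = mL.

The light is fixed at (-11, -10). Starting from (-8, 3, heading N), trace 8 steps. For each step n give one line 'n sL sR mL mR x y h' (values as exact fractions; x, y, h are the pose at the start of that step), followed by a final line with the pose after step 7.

0 120/257 120/281 -1440/72217 32280/72217 -8 3 N
1 5/6 15/32 -35/192 125/192 -8 4 W
2 120/137 120/121 960/16577 15480/16577 -9 4 S
3 12/25 60/73 312/1825 1188/1825 -9 3 E
4 120/257 120/281 -1440/72217 32280/72217 -8 3 N
5 5/6 15/32 -35/192 125/192 -8 4 W
6 120/137 120/121 960/16577 15480/16577 -9 4 S
7 12/25 60/73 312/1825 1188/1825 -9 3 E
final -8 3 N

n=0: pose=(-8,3,N); sL=120/257, sR=120/281; mL=-1440/72217, mR=32280/72217; mL+mR=120/281 → advance +1; mR−mL=120/257 → turn +1·90°
n=1: pose=(-8,4,W); sL=5/6, sR=15/32; mL=-35/192, mR=125/192; mL+mR=15/32 → advance +1; mR−mL=5/6 → turn +1·90°
n=2: pose=(-9,4,S); sL=120/137, sR=120/121; mL=960/16577, mR=15480/16577; mL+mR=120/121 → advance +1; mR−mL=120/137 → turn +1·90°
n=3: pose=(-9,3,E); sL=12/25, sR=60/73; mL=312/1825, mR=1188/1825; mL+mR=60/73 → advance +1; mR−mL=12/25 → turn +1·90°
n=4: pose=(-8,3,N); sL=120/257, sR=120/281; mL=-1440/72217, mR=32280/72217; mL+mR=120/281 → advance +1; mR−mL=120/257 → turn +1·90°
n=5: pose=(-8,4,W); sL=5/6, sR=15/32; mL=-35/192, mR=125/192; mL+mR=15/32 → advance +1; mR−mL=5/6 → turn +1·90°
n=6: pose=(-9,4,S); sL=120/137, sR=120/121; mL=960/16577, mR=15480/16577; mL+mR=120/121 → advance +1; mR−mL=120/137 → turn +1·90°
n=7: pose=(-9,3,E); sL=12/25, sR=60/73; mL=312/1825, mR=1188/1825; mL+mR=60/73 → advance +1; mR−mL=12/25 → turn +1·90°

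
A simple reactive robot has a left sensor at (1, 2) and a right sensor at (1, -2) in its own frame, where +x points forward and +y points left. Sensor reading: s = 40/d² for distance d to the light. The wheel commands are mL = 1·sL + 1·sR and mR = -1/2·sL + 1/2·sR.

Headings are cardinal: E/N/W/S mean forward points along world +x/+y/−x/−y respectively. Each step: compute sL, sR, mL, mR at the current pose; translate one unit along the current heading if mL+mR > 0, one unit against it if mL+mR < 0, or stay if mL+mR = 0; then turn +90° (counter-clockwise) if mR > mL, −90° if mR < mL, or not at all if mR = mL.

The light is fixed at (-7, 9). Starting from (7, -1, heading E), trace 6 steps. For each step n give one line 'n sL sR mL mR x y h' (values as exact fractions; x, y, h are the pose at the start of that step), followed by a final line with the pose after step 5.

0 40/289 40/369 26320/106641 -1600/106641 7 -1 E
1 4/41 4/29 280/1189 24/1189 8 -1 S
2 8/73 40/277 5136/20221 352/20221 8 -2 W
3 10/61 10/89 1500/5429 -140/5429 7 -2 N
4 40/289 40/369 26320/106641 -1600/106641 7 -1 E
5 4/41 4/29 280/1189 24/1189 8 -1 S
final 8 -2 W

n=0: pose=(7,-1,E); sL=40/289, sR=40/369; mL=26320/106641, mR=-1600/106641; mL+mR=8240/35547 → advance +1; mR−mL=-27920/106641 → turn -1·90°
n=1: pose=(8,-1,S); sL=4/41, sR=4/29; mL=280/1189, mR=24/1189; mL+mR=304/1189 → advance +1; mR−mL=-256/1189 → turn -1·90°
n=2: pose=(8,-2,W); sL=8/73, sR=40/277; mL=5136/20221, mR=352/20221; mL+mR=5488/20221 → advance +1; mR−mL=-4784/20221 → turn -1·90°
n=3: pose=(7,-2,N); sL=10/61, sR=10/89; mL=1500/5429, mR=-140/5429; mL+mR=1360/5429 → advance +1; mR−mL=-1640/5429 → turn -1·90°
n=4: pose=(7,-1,E); sL=40/289, sR=40/369; mL=26320/106641, mR=-1600/106641; mL+mR=8240/35547 → advance +1; mR−mL=-27920/106641 → turn -1·90°
n=5: pose=(8,-1,S); sL=4/41, sR=4/29; mL=280/1189, mR=24/1189; mL+mR=304/1189 → advance +1; mR−mL=-256/1189 → turn -1·90°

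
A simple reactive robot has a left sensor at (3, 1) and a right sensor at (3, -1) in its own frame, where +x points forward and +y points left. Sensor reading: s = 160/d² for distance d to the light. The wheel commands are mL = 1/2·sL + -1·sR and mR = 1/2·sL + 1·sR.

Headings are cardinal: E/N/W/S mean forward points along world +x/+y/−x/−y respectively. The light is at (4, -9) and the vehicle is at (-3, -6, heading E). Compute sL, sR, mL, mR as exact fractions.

left sensor world pos  = (0, -5); dL² = 32
right sensor world pos = (0, -7); dR² = 20
sL = 160/32 = 5
sR = 160/20 = 8
mL = 1/2·sL + -1·sR = -11/2
mR = 1/2·sL + 1·sR = 21/2

5 8 -11/2 21/2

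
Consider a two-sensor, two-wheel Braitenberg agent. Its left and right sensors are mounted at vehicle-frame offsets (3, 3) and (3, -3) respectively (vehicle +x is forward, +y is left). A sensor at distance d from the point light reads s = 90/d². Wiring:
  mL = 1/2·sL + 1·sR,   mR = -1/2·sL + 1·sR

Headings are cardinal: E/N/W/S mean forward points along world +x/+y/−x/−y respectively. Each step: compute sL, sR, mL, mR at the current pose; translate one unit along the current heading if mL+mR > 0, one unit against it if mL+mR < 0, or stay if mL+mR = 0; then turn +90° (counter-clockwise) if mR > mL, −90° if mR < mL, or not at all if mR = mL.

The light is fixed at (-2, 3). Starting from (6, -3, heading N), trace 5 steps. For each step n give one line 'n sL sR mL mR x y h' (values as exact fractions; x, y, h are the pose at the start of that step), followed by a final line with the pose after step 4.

n=0: pose=(6,-3,N); sL=45/17, sR=9/13; mL=891/442, mR=-279/442; mL+mR=18/13 → advance +1; mR−mL=-45/17 → turn -1·90°
n=1: pose=(6,-2,E); sL=18/25, sR=18/37; mL=783/925, mR=117/925; mL+mR=36/37 → advance +1; mR−mL=-18/25 → turn -1·90°
n=2: pose=(7,-2,S); sL=45/104, sR=9/10; mL=1161/1040, mR=711/1040; mL+mR=9/5 → advance +1; mR−mL=-45/104 → turn -1·90°
n=3: pose=(7,-3,W); sL=10/13, sR=2; mL=31/13, mR=21/13; mL+mR=4 → advance +1; mR−mL=-10/13 → turn -1·90°
n=4: pose=(6,-3,N); sL=45/17, sR=9/13; mL=891/442, mR=-279/442; mL+mR=18/13 → advance +1; mR−mL=-45/17 → turn -1·90°

0 45/17 9/13 891/442 -279/442 6 -3 N
1 18/25 18/37 783/925 117/925 6 -2 E
2 45/104 9/10 1161/1040 711/1040 7 -2 S
3 10/13 2 31/13 21/13 7 -3 W
4 45/17 9/13 891/442 -279/442 6 -3 N
final 6 -2 E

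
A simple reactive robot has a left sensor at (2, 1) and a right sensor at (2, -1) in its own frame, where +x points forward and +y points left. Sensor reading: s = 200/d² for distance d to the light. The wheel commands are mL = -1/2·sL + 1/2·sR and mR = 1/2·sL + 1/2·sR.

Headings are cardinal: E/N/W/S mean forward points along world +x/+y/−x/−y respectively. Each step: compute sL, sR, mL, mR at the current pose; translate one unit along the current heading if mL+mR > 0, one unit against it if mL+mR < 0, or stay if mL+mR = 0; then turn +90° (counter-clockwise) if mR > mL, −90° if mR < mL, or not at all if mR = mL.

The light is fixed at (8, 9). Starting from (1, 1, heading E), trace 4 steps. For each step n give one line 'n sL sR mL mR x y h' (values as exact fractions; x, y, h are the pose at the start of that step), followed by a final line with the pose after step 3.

n=0: pose=(1,1,E); sL=100/37, sR=100/53; mL=-800/1961, mR=4500/1961; mL+mR=100/53 → advance +1; mR−mL=100/37 → turn +1·90°
n=1: pose=(2,1,N); sL=40/17, sR=200/61; mL=480/1037, mR=2920/1037; mL+mR=200/61 → advance +1; mR−mL=40/17 → turn +1·90°
n=2: pose=(2,2,W); sL=25/16, sR=2; mL=7/32, mR=57/32; mL+mR=2 → advance +1; mR−mL=25/16 → turn +1·90°
n=3: pose=(1,2,S); sL=200/117, sR=40/29; mL=-560/3393, mR=5240/3393; mL+mR=40/29 → advance +1; mR−mL=200/117 → turn +1·90°

0 100/37 100/53 -800/1961 4500/1961 1 1 E
1 40/17 200/61 480/1037 2920/1037 2 1 N
2 25/16 2 7/32 57/32 2 2 W
3 200/117 40/29 -560/3393 5240/3393 1 2 S
final 1 1 E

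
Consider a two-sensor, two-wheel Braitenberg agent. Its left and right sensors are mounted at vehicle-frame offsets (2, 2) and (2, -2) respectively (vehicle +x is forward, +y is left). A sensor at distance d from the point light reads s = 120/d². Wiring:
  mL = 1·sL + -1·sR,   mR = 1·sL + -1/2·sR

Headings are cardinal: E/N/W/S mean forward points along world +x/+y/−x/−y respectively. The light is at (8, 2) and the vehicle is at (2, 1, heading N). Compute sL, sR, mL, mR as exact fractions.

24/13 120/17 -1152/221 -372/221

left sensor world pos  = (0, 3); dL² = 65
right sensor world pos = (4, 3); dR² = 17
sL = 120/65 = 24/13
sR = 120/17 = 120/17
mL = 1·sL + -1·sR = -1152/221
mR = 1·sL + -1/2·sR = -372/221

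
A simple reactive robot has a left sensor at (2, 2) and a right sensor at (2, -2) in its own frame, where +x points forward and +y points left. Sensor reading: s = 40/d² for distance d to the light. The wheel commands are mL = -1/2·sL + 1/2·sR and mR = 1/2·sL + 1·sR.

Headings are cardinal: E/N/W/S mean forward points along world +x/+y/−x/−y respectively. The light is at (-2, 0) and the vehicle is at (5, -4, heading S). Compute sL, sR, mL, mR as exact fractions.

left sensor world pos  = (7, -6); dL² = 117
right sensor world pos = (3, -6); dR² = 61
sL = 40/117 = 40/117
sR = 40/61 = 40/61
mL = -1/2·sL + 1/2·sR = 1120/7137
mR = 1/2·sL + 1·sR = 5900/7137

40/117 40/61 1120/7137 5900/7137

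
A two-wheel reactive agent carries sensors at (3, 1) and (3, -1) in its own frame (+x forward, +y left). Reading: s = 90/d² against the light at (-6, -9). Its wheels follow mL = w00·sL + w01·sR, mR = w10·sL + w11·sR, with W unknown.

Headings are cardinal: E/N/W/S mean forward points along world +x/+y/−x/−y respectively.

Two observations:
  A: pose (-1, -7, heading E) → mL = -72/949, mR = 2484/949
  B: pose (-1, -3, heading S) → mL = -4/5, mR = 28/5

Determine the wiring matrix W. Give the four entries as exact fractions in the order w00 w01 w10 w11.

obs A: pose=(-1,-7,E) → sL=90/73, sR=18/13, mL=-72/949, mR=2484/949
obs B: pose=(-1,-3,S) → sL=2, sR=18/5, mL=-4/5, mR=28/5
sensor matrix S = [[90/73, 18/13], [2, 18/5]]; det S = 1584/949
solve [mL_A; mL_B] = S·[w00; w01] and [mR_A; mR_B] = S·[w10; w11]:
  w00 = 1/2, w01 = -1/2, w10 = 1, w11 = 1

1/2 -1/2 1 1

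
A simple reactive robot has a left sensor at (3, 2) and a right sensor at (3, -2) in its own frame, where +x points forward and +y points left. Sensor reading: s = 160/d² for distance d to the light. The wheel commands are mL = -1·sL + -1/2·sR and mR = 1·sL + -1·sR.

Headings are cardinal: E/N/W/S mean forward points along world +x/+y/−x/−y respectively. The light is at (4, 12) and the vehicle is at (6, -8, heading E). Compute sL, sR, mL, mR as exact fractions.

160/349 160/509 -109360/177641 25600/177641

left sensor world pos  = (9, -6); dL² = 349
right sensor world pos = (9, -10); dR² = 509
sL = 160/349 = 160/349
sR = 160/509 = 160/509
mL = -1·sL + -1/2·sR = -109360/177641
mR = 1·sL + -1·sR = 25600/177641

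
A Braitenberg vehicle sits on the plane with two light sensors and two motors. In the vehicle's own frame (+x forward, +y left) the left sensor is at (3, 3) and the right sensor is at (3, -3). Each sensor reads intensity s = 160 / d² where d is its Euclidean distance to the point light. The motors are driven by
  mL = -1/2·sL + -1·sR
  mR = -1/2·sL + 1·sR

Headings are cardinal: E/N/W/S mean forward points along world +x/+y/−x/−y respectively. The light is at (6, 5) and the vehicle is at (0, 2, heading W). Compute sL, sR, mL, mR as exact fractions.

left sensor world pos  = (-3, -1); dL² = 117
right sensor world pos = (-3, 5); dR² = 81
sL = 160/117 = 160/117
sR = 160/81 = 160/81
mL = -1/2·sL + -1·sR = -2800/1053
mR = -1/2·sL + 1·sR = 1360/1053

160/117 160/81 -2800/1053 1360/1053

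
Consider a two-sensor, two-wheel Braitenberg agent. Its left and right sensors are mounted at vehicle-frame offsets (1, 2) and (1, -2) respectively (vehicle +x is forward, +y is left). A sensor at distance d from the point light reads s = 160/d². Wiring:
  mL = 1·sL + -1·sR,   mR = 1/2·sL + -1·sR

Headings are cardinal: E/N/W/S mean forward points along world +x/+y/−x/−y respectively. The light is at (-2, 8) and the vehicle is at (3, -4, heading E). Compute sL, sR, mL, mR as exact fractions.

left sensor world pos  = (4, -2); dL² = 136
right sensor world pos = (4, -6); dR² = 232
sL = 160/136 = 20/17
sR = 160/232 = 20/29
mL = 1·sL + -1·sR = 240/493
mR = 1/2·sL + -1·sR = -50/493

20/17 20/29 240/493 -50/493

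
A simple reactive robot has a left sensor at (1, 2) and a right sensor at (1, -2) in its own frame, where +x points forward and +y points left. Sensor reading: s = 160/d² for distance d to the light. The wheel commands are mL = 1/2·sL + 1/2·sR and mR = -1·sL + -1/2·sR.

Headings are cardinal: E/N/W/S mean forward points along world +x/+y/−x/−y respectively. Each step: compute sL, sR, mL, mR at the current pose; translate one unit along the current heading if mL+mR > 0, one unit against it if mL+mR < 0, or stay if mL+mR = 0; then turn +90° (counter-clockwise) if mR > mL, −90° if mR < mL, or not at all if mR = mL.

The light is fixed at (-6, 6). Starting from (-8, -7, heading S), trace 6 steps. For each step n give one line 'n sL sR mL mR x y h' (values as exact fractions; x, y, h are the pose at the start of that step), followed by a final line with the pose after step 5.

n=0: pose=(-8,-7,S); sL=40/49, sR=40/53; mL=2040/2597, mR=-3100/2597; mL+mR=-20/49 → advance -1; mR−mL=-5140/2597 → turn -1·90°
n=1: pose=(-8,-6,W); sL=32/41, sR=160/109; mL=5024/4469, mR=-6768/4469; mL+mR=-16/41 → advance -1; mR−mL=-11792/4469 → turn -1·90°
n=2: pose=(-7,-6,N); sL=16/13, sR=80/61; mL=1008/793, mR=-1496/793; mL+mR=-8/13 → advance -1; mR−mL=-2504/793 → turn -1·90°
n=3: pose=(-7,-7,E); sL=160/121, sR=32/45; mL=5536/5445, mR=-9136/5445; mL+mR=-80/121 → advance -1; mR−mL=-14672/5445 → turn -1·90°
n=4: pose=(-8,-7,S); sL=40/49, sR=40/53; mL=2040/2597, mR=-3100/2597; mL+mR=-20/49 → advance -1; mR−mL=-5140/2597 → turn -1·90°
n=5: pose=(-8,-6,W); sL=32/41, sR=160/109; mL=5024/4469, mR=-6768/4469; mL+mR=-16/41 → advance -1; mR−mL=-11792/4469 → turn -1·90°

0 40/49 40/53 2040/2597 -3100/2597 -8 -7 S
1 32/41 160/109 5024/4469 -6768/4469 -8 -6 W
2 16/13 80/61 1008/793 -1496/793 -7 -6 N
3 160/121 32/45 5536/5445 -9136/5445 -7 -7 E
4 40/49 40/53 2040/2597 -3100/2597 -8 -7 S
5 32/41 160/109 5024/4469 -6768/4469 -8 -6 W
final -7 -6 N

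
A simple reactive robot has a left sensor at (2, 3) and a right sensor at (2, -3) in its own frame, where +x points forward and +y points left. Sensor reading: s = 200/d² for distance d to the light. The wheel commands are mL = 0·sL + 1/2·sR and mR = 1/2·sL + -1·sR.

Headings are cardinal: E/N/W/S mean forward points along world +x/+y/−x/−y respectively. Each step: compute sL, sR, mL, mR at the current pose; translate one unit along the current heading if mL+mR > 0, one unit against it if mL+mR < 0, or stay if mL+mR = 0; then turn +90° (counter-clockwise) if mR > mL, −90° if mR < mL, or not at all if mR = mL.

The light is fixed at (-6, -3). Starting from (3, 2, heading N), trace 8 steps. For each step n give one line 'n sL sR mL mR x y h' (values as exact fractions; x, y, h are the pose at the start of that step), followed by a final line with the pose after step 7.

0 40/17 200/193 100/193 460/3281 3 2 N
1 100/101 20/13 10/13 -1370/1313 3 3 E
2 200/137 200/41 100/41 -23300/5617 2 3 S
3 50/13 25/17 25/34 100/221 2 4 W
4 200/97 200/181 100/181 -1300/17557 1 4 N
5 100/101 100/53 50/53 -7450/5353 1 5 E
6 200/117 40/9 20/9 -140/39 0 5 S
7 50/13 5/4 5/8 35/52 0 6 W
final -1 6 S

n=0: pose=(3,2,N); sL=40/17, sR=200/193; mL=100/193, mR=460/3281; mL+mR=2160/3281 → advance +1; mR−mL=-1240/3281 → turn -1·90°
n=1: pose=(3,3,E); sL=100/101, sR=20/13; mL=10/13, mR=-1370/1313; mL+mR=-360/1313 → advance -1; mR−mL=-2380/1313 → turn -1·90°
n=2: pose=(2,3,S); sL=200/137, sR=200/41; mL=100/41, mR=-23300/5617; mL+mR=-9600/5617 → advance -1; mR−mL=-37000/5617 → turn -1·90°
n=3: pose=(2,4,W); sL=50/13, sR=25/17; mL=25/34, mR=100/221; mL+mR=525/442 → advance +1; mR−mL=-125/442 → turn -1·90°
n=4: pose=(1,4,N); sL=200/97, sR=200/181; mL=100/181, mR=-1300/17557; mL+mR=8400/17557 → advance +1; mR−mL=-11000/17557 → turn -1·90°
n=5: pose=(1,5,E); sL=100/101, sR=100/53; mL=50/53, mR=-7450/5353; mL+mR=-2400/5353 → advance -1; mR−mL=-12500/5353 → turn -1·90°
n=6: pose=(0,5,S); sL=200/117, sR=40/9; mL=20/9, mR=-140/39; mL+mR=-160/117 → advance -1; mR−mL=-680/117 → turn -1·90°
n=7: pose=(0,6,W); sL=50/13, sR=5/4; mL=5/8, mR=35/52; mL+mR=135/104 → advance +1; mR−mL=5/104 → turn +1·90°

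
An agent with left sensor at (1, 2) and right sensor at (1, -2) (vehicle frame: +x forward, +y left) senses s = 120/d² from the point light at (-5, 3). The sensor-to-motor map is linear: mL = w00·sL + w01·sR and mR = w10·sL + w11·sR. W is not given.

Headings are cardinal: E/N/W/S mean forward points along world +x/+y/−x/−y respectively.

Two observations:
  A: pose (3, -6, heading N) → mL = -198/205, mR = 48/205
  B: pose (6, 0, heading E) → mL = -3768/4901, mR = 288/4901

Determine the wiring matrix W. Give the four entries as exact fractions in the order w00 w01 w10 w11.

obs A: pose=(3,-6,N) → sL=6/5, sR=30/41, mL=-198/205, mR=48/205
obs B: pose=(6,0,E) → sL=24/29, sR=120/169, mL=-3768/4901, mR=288/4901
sensor matrix S = [[6/5, 30/41], [24/29, 120/169]]; det S = 49536/200941
solve [mL_A; mL_B] = S·[w00; w01] and [mR_A; mR_B] = S·[w10; w11]:
  w00 = -1/2, w01 = -1/2, w10 = 1/2, w11 = -1/2

-1/2 -1/2 1/2 -1/2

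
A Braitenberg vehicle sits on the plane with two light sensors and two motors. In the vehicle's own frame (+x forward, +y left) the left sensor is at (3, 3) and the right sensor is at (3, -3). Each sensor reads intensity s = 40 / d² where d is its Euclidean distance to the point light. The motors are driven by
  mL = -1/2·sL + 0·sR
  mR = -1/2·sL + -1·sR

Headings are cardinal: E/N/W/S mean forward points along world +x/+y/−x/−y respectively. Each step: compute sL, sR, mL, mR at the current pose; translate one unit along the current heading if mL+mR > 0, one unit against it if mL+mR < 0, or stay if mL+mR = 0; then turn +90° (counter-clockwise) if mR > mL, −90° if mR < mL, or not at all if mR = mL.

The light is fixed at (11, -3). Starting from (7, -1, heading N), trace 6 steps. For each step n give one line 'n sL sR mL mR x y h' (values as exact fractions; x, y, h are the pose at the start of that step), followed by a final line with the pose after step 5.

0 20/37 20/13 -10/37 -870/481 7 -1 N
1 40/17 8 -20/17 -156/17 7 -2 E
2 5 10/17 -5/2 -105/34 6 -2 S
3 8/13 40/89 -4/13 -876/1157 6 -1 W
4 20/37 20/13 -10/37 -870/481 7 -1 N
5 40/17 8 -20/17 -156/17 7 -2 E
final 6 -2 S

n=0: pose=(7,-1,N); sL=20/37, sR=20/13; mL=-10/37, mR=-870/481; mL+mR=-1000/481 → advance -1; mR−mL=-20/13 → turn -1·90°
n=1: pose=(7,-2,E); sL=40/17, sR=8; mL=-20/17, mR=-156/17; mL+mR=-176/17 → advance -1; mR−mL=-8 → turn -1·90°
n=2: pose=(6,-2,S); sL=5, sR=10/17; mL=-5/2, mR=-105/34; mL+mR=-95/17 → advance -1; mR−mL=-10/17 → turn -1·90°
n=3: pose=(6,-1,W); sL=8/13, sR=40/89; mL=-4/13, mR=-876/1157; mL+mR=-1232/1157 → advance -1; mR−mL=-40/89 → turn -1·90°
n=4: pose=(7,-1,N); sL=20/37, sR=20/13; mL=-10/37, mR=-870/481; mL+mR=-1000/481 → advance -1; mR−mL=-20/13 → turn -1·90°
n=5: pose=(7,-2,E); sL=40/17, sR=8; mL=-20/17, mR=-156/17; mL+mR=-176/17 → advance -1; mR−mL=-8 → turn -1·90°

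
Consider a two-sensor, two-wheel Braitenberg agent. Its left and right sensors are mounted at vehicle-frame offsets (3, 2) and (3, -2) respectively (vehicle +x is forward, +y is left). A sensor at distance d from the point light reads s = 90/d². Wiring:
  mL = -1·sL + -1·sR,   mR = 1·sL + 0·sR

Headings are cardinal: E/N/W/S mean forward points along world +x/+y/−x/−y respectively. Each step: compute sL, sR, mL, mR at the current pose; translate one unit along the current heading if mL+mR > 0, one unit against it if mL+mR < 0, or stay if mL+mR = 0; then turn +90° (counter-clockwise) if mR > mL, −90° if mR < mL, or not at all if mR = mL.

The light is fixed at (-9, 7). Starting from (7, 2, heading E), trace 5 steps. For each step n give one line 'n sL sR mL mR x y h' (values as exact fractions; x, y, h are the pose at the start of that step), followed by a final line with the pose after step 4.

0 9/37 9/41 -702/1517 9/37 7 2 E
1 90/173 90/293 -41940/50689 90/173 6 2 N
2 45/104 9/16 -207/208 45/104 6 1 W
3 2/9 90/277 -1364/2493 2/9 7 1 S
4 9/37 9/41 -702/1517 9/37 7 2 E
final 6 2 N

n=0: pose=(7,2,E); sL=9/37, sR=9/41; mL=-702/1517, mR=9/37; mL+mR=-9/41 → advance -1; mR−mL=1071/1517 → turn +1·90°
n=1: pose=(6,2,N); sL=90/173, sR=90/293; mL=-41940/50689, mR=90/173; mL+mR=-90/293 → advance -1; mR−mL=68310/50689 → turn +1·90°
n=2: pose=(6,1,W); sL=45/104, sR=9/16; mL=-207/208, mR=45/104; mL+mR=-9/16 → advance -1; mR−mL=297/208 → turn +1·90°
n=3: pose=(7,1,S); sL=2/9, sR=90/277; mL=-1364/2493, mR=2/9; mL+mR=-90/277 → advance -1; mR−mL=1918/2493 → turn +1·90°
n=4: pose=(7,2,E); sL=9/37, sR=9/41; mL=-702/1517, mR=9/37; mL+mR=-9/41 → advance -1; mR−mL=1071/1517 → turn +1·90°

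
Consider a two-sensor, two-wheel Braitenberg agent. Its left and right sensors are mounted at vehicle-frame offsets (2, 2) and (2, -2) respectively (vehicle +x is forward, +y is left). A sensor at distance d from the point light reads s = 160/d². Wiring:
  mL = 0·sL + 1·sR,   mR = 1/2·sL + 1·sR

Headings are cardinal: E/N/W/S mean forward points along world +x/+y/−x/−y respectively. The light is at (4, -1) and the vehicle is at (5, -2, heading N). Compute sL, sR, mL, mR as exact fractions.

80 16 16 56

left sensor world pos  = (3, 0); dL² = 2
right sensor world pos = (7, 0); dR² = 10
sL = 160/2 = 80
sR = 160/10 = 16
mL = 0·sL + 1·sR = 16
mR = 1/2·sL + 1·sR = 56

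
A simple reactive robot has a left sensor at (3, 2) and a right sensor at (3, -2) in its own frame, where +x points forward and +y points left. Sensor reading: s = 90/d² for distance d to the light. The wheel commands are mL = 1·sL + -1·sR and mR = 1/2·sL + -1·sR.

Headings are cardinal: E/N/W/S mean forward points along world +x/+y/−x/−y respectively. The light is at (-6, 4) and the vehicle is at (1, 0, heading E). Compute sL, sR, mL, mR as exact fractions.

left sensor world pos  = (4, 2); dL² = 104
right sensor world pos = (4, -2); dR² = 136
sL = 90/104 = 45/52
sR = 90/136 = 45/68
mL = 1·sL + -1·sR = 45/221
mR = 1/2·sL + -1·sR = -405/1768

45/52 45/68 45/221 -405/1768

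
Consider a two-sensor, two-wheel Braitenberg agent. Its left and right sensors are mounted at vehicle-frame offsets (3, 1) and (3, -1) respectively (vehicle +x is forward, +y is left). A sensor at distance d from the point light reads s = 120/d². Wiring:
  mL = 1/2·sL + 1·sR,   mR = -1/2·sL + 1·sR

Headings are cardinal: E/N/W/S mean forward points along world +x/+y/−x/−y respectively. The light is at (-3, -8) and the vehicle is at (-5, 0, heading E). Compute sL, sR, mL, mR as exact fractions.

left sensor world pos  = (-2, 1); dL² = 82
right sensor world pos = (-2, -1); dR² = 50
sL = 120/82 = 60/41
sR = 120/50 = 12/5
mL = 1/2·sL + 1·sR = 642/205
mR = -1/2·sL + 1·sR = 342/205

60/41 12/5 642/205 342/205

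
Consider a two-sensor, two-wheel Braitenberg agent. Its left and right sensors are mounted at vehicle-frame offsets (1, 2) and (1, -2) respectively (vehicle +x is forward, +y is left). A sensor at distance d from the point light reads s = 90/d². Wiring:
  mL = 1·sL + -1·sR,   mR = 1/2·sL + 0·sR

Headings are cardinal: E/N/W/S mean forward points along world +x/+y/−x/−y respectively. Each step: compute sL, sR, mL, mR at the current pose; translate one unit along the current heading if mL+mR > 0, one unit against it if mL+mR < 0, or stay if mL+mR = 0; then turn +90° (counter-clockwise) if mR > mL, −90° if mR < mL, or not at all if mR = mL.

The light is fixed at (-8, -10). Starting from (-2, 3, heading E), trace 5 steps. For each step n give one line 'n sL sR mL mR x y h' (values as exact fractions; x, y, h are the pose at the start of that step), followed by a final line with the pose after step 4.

0 45/137 9/17 -468/2329 45/274 -2 3 E
1 18/41 18/49 144/2009 9/41 -3 3 N
2 9/16 45/136 63/272 9/32 -3 4 W
3 18/41 90/173 -576/7093 9/41 -4 4 S
4 9/25 45/73 -468/1825 9/50 -4 3 E
final -5 3 N

n=0: pose=(-2,3,E); sL=45/137, sR=9/17; mL=-468/2329, mR=45/274; mL+mR=-171/4658 → advance -1; mR−mL=1701/4658 → turn +1·90°
n=1: pose=(-3,3,N); sL=18/41, sR=18/49; mL=144/2009, mR=9/41; mL+mR=585/2009 → advance +1; mR−mL=297/2009 → turn +1·90°
n=2: pose=(-3,4,W); sL=9/16, sR=45/136; mL=63/272, mR=9/32; mL+mR=279/544 → advance +1; mR−mL=27/544 → turn +1·90°
n=3: pose=(-4,4,S); sL=18/41, sR=90/173; mL=-576/7093, mR=9/41; mL+mR=981/7093 → advance +1; mR−mL=2133/7093 → turn +1·90°
n=4: pose=(-4,3,E); sL=9/25, sR=45/73; mL=-468/1825, mR=9/50; mL+mR=-279/3650 → advance -1; mR−mL=1593/3650 → turn +1·90°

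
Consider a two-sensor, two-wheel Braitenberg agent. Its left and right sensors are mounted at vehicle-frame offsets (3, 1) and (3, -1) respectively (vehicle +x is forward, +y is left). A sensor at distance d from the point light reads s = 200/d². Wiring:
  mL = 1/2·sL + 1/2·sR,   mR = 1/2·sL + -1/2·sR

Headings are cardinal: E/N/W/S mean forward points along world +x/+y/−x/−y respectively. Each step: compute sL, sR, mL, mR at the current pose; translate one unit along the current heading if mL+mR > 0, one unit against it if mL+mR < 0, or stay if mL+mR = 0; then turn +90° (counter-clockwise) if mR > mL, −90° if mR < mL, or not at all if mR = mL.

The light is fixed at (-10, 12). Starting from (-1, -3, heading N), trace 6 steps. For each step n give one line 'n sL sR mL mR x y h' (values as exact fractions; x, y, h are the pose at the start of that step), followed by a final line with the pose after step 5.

0 25/26 50/61 2825/3172 225/3172 -1 -3 N
1 200/313 200/369 68200/115497 5600/115497 -1 -2 E
2 20/41 20/37 780/1517 -40/1517 0 -2 S
3 40/61 40/49 2200/2989 -240/2989 0 -3 W
4 25/26 50/61 2825/3172 225/3172 -1 -3 N
5 200/313 200/369 68200/115497 5600/115497 -1 -2 E
final 0 -2 S

n=0: pose=(-1,-3,N); sL=25/26, sR=50/61; mL=2825/3172, mR=225/3172; mL+mR=25/26 → advance +1; mR−mL=-50/61 → turn -1·90°
n=1: pose=(-1,-2,E); sL=200/313, sR=200/369; mL=68200/115497, mR=5600/115497; mL+mR=200/313 → advance +1; mR−mL=-200/369 → turn -1·90°
n=2: pose=(0,-2,S); sL=20/41, sR=20/37; mL=780/1517, mR=-40/1517; mL+mR=20/41 → advance +1; mR−mL=-20/37 → turn -1·90°
n=3: pose=(0,-3,W); sL=40/61, sR=40/49; mL=2200/2989, mR=-240/2989; mL+mR=40/61 → advance +1; mR−mL=-40/49 → turn -1·90°
n=4: pose=(-1,-3,N); sL=25/26, sR=50/61; mL=2825/3172, mR=225/3172; mL+mR=25/26 → advance +1; mR−mL=-50/61 → turn -1·90°
n=5: pose=(-1,-2,E); sL=200/313, sR=200/369; mL=68200/115497, mR=5600/115497; mL+mR=200/313 → advance +1; mR−mL=-200/369 → turn -1·90°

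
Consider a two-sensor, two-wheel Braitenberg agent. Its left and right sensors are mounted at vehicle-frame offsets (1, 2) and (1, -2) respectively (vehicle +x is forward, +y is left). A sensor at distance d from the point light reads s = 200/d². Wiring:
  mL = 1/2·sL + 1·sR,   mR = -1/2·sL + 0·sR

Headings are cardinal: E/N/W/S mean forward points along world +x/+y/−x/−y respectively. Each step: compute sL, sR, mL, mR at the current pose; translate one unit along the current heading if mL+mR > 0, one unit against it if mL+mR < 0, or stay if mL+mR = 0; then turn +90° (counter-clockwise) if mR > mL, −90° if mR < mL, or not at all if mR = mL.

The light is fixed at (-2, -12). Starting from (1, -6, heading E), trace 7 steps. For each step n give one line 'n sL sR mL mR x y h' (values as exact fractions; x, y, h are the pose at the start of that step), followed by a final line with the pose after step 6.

n=0: pose=(1,-6,E); sL=5/2, sR=25/4; mL=15/2, mR=-5/4; mL+mR=25/4 → advance +1; mR−mL=-35/4 → turn -1·90°
n=1: pose=(2,-6,S); sL=200/61, sR=200/29; mL=15100/1769, mR=-100/61; mL+mR=200/29 → advance +1; mR−mL=-18000/1769 → turn -1·90°
n=2: pose=(2,-7,W); sL=100/9, sR=100/29; mL=2350/261, mR=-50/9; mL+mR=100/29 → advance +1; mR−mL=-3800/261 → turn -1·90°
n=3: pose=(1,-7,N); sL=200/37, sR=200/61; mL=13500/2257, mR=-100/37; mL+mR=200/61 → advance +1; mR−mL=-19600/2257 → turn -1·90°
n=4: pose=(1,-6,E); sL=5/2, sR=25/4; mL=15/2, mR=-5/4; mL+mR=25/4 → advance +1; mR−mL=-35/4 → turn -1·90°
n=5: pose=(2,-6,S); sL=200/61, sR=200/29; mL=15100/1769, mR=-100/61; mL+mR=200/29 → advance +1; mR−mL=-18000/1769 → turn -1·90°
n=6: pose=(2,-7,W); sL=100/9, sR=100/29; mL=2350/261, mR=-50/9; mL+mR=100/29 → advance +1; mR−mL=-3800/261 → turn -1·90°

0 5/2 25/4 15/2 -5/4 1 -6 E
1 200/61 200/29 15100/1769 -100/61 2 -6 S
2 100/9 100/29 2350/261 -50/9 2 -7 W
3 200/37 200/61 13500/2257 -100/37 1 -7 N
4 5/2 25/4 15/2 -5/4 1 -6 E
5 200/61 200/29 15100/1769 -100/61 2 -6 S
6 100/9 100/29 2350/261 -50/9 2 -7 W
final 1 -7 N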